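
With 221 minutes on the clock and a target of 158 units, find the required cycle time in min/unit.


Formula: CT = Available Time / Number of Units
CT = 221 min / 158 units
CT = 1.4 min/unit

1.4 min/unit


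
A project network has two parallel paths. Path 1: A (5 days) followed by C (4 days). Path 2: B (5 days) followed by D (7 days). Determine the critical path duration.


Path 1 = 5 + 4 = 9 days
Path 2 = 5 + 7 = 12 days
Duration = max(9, 12) = 12 days

12 days


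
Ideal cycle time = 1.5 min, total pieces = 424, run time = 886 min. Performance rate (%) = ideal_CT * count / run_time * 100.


Formula: Performance = (Ideal CT * Total Count) / Run Time * 100
Ideal output time = 1.5 * 424 = 636.0 min
Performance = 636.0 / 886 * 100 = 71.8%

71.8%


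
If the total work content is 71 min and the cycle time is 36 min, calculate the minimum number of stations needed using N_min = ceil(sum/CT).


Formula: N_min = ceil(Sum of Task Times / Cycle Time)
N_min = ceil(71 min / 36 min) = ceil(1.9722)
N_min = 2 stations

2


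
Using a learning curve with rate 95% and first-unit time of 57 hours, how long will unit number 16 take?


Formula: T_n = T_1 * (learning_rate)^(log2(n)) where learning_rate = rate/100
Doublings = log2(16) = 4
T_n = 57 * 0.95^4
T_n = 57 * 0.8145 = 46.4 hours

46.4 hours


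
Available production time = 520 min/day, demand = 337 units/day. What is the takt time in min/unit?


Formula: Takt Time = Available Production Time / Customer Demand
Takt = 520 min/day / 337 units/day
Takt = 1.54 min/unit

1.54 min/unit


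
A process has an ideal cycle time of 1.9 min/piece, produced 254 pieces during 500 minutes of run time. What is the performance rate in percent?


Formula: Performance = (Ideal CT * Total Count) / Run Time * 100
Ideal output time = 1.9 * 254 = 482.6 min
Performance = 482.6 / 500 * 100 = 96.5%

96.5%


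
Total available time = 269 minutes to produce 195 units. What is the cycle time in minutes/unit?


Formula: CT = Available Time / Number of Units
CT = 269 min / 195 units
CT = 1.38 min/unit

1.38 min/unit


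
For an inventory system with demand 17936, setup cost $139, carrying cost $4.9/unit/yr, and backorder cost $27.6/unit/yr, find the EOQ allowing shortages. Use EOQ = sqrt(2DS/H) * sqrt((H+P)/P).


Formula: EOQ* = sqrt(2DS/H) * sqrt((H+P)/P)
Base EOQ = sqrt(2*17936*139/4.9) = 1008.76 units
Correction = sqrt((4.9+27.6)/27.6) = 1.08514
EOQ* = 1008.76 * 1.08514 = 1094.6 units

1094.6 units


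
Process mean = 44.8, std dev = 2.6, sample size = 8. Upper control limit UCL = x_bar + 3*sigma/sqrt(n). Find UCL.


UCL = 44.8 + 3 * 2.6 / sqrt(8)

47.56


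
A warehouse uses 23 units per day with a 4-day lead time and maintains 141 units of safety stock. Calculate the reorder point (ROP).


Formula: ROP = (Daily Demand * Lead Time) + Safety Stock
Demand during lead time = 23 * 4 = 92 units
ROP = 92 + 141 = 233 units

233 units


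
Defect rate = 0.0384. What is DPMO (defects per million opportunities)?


DPMO = defect_rate * 1000000 = 0.0384 * 1000000

38400


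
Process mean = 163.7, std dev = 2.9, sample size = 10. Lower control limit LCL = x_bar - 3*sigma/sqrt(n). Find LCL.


LCL = 163.7 - 3 * 2.9 / sqrt(10)

160.95


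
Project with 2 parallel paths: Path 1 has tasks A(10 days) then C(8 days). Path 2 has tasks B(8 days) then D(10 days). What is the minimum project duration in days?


Path 1 = 10 + 8 = 18 days
Path 2 = 8 + 10 = 18 days
Duration = max(18, 18) = 18 days

18 days


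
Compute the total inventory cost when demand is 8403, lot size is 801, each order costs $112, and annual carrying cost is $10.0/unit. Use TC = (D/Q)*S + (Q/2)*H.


TC = 8403/801 * 112 + 801/2 * 10.0

$5179.95


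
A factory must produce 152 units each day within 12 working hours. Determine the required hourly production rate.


Formula: Production Rate = Daily Demand / Available Hours
Rate = 152 units/day / 12 hours/day
Rate = 12.7 units/hour

12.7 units/hour


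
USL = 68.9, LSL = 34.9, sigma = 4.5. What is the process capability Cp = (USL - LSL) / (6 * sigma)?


Cp = (68.9 - 34.9) / (6 * 4.5)

1.26


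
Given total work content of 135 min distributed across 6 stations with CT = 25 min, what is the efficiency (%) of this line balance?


Formula: Efficiency = Sum of Task Times / (N_stations * CT) * 100
Total station capacity = 6 stations * 25 min = 150 min
Efficiency = 135 / 150 * 100 = 90.0%

90.0%


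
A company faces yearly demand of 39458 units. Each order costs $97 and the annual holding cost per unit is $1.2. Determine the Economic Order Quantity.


Formula: EOQ = sqrt(2 * D * S / H)
Numerator: 2 * 39458 * 97 = 7654852
2DS/H = 7654852 / 1.2 = 6379043.3
EOQ = sqrt(6379043.3) = 2525.7 units

2525.7 units


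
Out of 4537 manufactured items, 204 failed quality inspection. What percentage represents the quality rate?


Formula: Quality Rate = Good Pieces / Total Pieces * 100
Good pieces = 4537 - 204 = 4333
QR = 4333 / 4537 * 100 = 95.5%

95.5%


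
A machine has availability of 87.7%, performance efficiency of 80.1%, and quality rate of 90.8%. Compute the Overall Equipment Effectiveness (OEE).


Formula: OEE = Availability * Performance * Quality / 10000
A * P = 87.7% * 80.1% / 100 = 70.25%
OEE = 70.25% * 90.8% / 100 = 63.8%

63.8%


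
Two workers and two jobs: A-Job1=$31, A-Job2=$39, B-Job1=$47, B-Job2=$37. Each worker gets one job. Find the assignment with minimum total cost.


Option 1: A->1 + B->2 = $31 + $37 = $68
Option 2: A->2 + B->1 = $39 + $47 = $86
Min cost = min($68, $86) = $68

$68


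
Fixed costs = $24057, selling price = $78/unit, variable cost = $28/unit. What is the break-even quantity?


Formula: BEQ = Fixed Costs / (Price - Variable Cost)
Contribution margin = $78 - $28 = $50/unit
BEQ = ceil($24057 / $50/unit) = ceil(481.14) = 482 units

482 units


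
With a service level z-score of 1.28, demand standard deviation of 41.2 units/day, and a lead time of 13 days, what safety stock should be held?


Formula: SS = z * sigma_d * sqrt(LT)
sqrt(LT) = sqrt(13) = 3.6056
SS = 1.28 * 41.2 * 3.6056
SS = 190.1 units

190.1 units


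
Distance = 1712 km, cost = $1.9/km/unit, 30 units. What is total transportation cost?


TC = dist * cost * units = 1712 * 1.9 * 30 = $97584.00

$97584.00


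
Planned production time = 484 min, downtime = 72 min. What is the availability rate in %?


Formula: Availability = (Planned Time - Downtime) / Planned Time * 100
Uptime = 484 - 72 = 412 min
Availability = 412 / 484 * 100 = 85.1%

85.1%


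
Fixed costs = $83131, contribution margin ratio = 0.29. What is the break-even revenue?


Formula: BER = Fixed Costs / Contribution Margin Ratio
BER = $83131 / 0.29
BER = $286658.62 (to the nearest cent)

$286658.62


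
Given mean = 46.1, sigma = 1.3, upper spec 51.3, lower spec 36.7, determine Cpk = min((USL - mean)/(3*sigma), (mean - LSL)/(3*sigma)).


Cpu = (51.3 - 46.1) / (3 * 1.3) = 1.33
Cpl = (46.1 - 36.7) / (3 * 1.3) = 2.41
Cpk = min(1.33, 2.41) = 1.33

1.33


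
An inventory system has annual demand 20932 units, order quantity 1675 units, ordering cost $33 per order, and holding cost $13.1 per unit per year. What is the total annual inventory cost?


TC = 20932/1675 * 33 + 1675/2 * 13.1

$11383.64


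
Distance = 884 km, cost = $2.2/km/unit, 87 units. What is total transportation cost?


TC = dist * cost * units = 884 * 2.2 * 87 = $169197.60

$169197.60


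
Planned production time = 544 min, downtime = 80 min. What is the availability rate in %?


Formula: Availability = (Planned Time - Downtime) / Planned Time * 100
Uptime = 544 - 80 = 464 min
Availability = 464 / 544 * 100 = 85.3%

85.3%


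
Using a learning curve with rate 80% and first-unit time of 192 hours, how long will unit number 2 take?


Formula: T_n = T_1 * (learning_rate)^(log2(n)) where learning_rate = rate/100
Doublings = log2(2) = 1
T_n = 192 * 0.8^1
T_n = 192 * 0.8 = 153.6 hours

153.6 hours


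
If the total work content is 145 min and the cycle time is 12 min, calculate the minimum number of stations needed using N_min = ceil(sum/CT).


Formula: N_min = ceil(Sum of Task Times / Cycle Time)
N_min = ceil(145 min / 12 min) = ceil(12.0833)
N_min = 13 stations

13


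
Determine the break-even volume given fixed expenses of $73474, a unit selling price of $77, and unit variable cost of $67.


Formula: BEQ = Fixed Costs / (Price - Variable Cost)
Contribution margin = $77 - $67 = $10/unit
BEQ = ceil($73474 / $10/unit) = ceil(7347.4) = 7348 units

7348 units


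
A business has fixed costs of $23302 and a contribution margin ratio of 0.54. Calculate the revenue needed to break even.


Formula: BER = Fixed Costs / Contribution Margin Ratio
BER = $23302 / 0.54
BER = $43151.85 (to the nearest cent)

$43151.85


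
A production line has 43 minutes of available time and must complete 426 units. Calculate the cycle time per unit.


Formula: CT = Available Time / Number of Units
CT = 43 min / 426 units
CT = 0.1 min/unit

0.1 min/unit


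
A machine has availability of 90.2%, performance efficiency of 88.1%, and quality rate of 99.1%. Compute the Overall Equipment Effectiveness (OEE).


Formula: OEE = Availability * Performance * Quality / 10000
A * P = 90.2% * 88.1% / 100 = 79.47%
OEE = 79.47% * 99.1% / 100 = 78.8%

78.8%


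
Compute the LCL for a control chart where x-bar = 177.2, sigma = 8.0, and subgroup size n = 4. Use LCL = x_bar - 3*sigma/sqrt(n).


LCL = 177.2 - 3 * 8.0 / sqrt(4)

165.2


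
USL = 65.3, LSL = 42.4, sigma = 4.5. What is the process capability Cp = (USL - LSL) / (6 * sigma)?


Cp = (65.3 - 42.4) / (6 * 4.5)

0.85


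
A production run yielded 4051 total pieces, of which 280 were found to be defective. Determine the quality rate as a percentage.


Formula: Quality Rate = Good Pieces / Total Pieces * 100
Good pieces = 4051 - 280 = 3771
QR = 3771 / 4051 * 100 = 93.1%

93.1%


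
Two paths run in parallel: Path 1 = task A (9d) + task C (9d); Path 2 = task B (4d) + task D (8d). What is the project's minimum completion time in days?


Path 1 = 9 + 9 = 18 days
Path 2 = 4 + 8 = 12 days
Duration = max(18, 12) = 18 days

18 days


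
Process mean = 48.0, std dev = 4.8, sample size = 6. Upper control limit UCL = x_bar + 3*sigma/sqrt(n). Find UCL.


UCL = 48.0 + 3 * 4.8 / sqrt(6)

53.88


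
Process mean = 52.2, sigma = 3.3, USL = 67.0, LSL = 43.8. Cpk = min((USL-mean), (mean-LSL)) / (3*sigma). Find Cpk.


Cpu = (67.0 - 52.2) / (3 * 3.3) = 1.49
Cpl = (52.2 - 43.8) / (3 * 3.3) = 0.85
Cpk = min(1.49, 0.85) = 0.85

0.85


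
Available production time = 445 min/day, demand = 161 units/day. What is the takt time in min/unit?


Formula: Takt Time = Available Production Time / Customer Demand
Takt = 445 min/day / 161 units/day
Takt = 2.76 min/unit

2.76 min/unit


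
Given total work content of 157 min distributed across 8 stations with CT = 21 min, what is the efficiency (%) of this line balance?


Formula: Efficiency = Sum of Task Times / (N_stations * CT) * 100
Total station capacity = 8 stations * 21 min = 168 min
Efficiency = 157 / 168 * 100 = 93.5%

93.5%


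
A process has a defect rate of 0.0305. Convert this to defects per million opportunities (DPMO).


DPMO = defect_rate * 1000000 = 0.0305 * 1000000

30500


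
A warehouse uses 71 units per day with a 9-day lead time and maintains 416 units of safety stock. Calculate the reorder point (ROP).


Formula: ROP = (Daily Demand * Lead Time) + Safety Stock
Demand during lead time = 71 * 9 = 639 units
ROP = 639 + 416 = 1055 units

1055 units


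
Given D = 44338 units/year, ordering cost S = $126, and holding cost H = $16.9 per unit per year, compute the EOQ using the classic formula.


Formula: EOQ = sqrt(2 * D * S / H)
Numerator: 2 * 44338 * 126 = 11173176
2DS/H = 11173176 / 16.9 = 661134.7
EOQ = sqrt(661134.7) = 813.1 units

813.1 units


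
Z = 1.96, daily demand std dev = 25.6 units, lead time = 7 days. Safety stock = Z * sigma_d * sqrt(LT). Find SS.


Formula: SS = z * sigma_d * sqrt(LT)
sqrt(LT) = sqrt(7) = 2.6458
SS = 1.96 * 25.6 * 2.6458
SS = 132.8 units

132.8 units


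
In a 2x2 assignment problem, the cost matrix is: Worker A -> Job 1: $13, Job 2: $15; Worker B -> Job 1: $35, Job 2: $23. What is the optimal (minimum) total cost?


Option 1: A->1 + B->2 = $13 + $23 = $36
Option 2: A->2 + B->1 = $15 + $35 = $50
Min cost = min($36, $50) = $36

$36


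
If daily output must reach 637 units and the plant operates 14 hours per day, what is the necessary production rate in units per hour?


Formula: Production Rate = Daily Demand / Available Hours
Rate = 637 units/day / 14 hours/day
Rate = 45.5 units/hour

45.5 units/hour


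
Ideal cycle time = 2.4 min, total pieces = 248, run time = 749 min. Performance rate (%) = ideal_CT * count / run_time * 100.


Formula: Performance = (Ideal CT * Total Count) / Run Time * 100
Ideal output time = 2.4 * 248 = 595.2 min
Performance = 595.2 / 749 * 100 = 79.5%

79.5%


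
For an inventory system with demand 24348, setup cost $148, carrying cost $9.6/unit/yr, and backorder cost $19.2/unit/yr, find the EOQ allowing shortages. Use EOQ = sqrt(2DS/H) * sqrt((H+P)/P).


Formula: EOQ* = sqrt(2DS/H) * sqrt((H+P)/P)
Base EOQ = sqrt(2*24348*148/9.6) = 866.45 units
Correction = sqrt((9.6+19.2)/19.2) = 1.22474
EOQ* = 866.45 * 1.22474 = 1061.2 units

1061.2 units


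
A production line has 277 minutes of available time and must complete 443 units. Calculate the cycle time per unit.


Formula: CT = Available Time / Number of Units
CT = 277 min / 443 units
CT = 0.63 min/unit

0.63 min/unit


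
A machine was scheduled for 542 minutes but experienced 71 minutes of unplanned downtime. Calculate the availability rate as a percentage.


Formula: Availability = (Planned Time - Downtime) / Planned Time * 100
Uptime = 542 - 71 = 471 min
Availability = 471 / 542 * 100 = 86.9%

86.9%


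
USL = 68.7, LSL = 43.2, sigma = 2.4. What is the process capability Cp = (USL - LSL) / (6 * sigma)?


Cp = (68.7 - 43.2) / (6 * 2.4)

1.77


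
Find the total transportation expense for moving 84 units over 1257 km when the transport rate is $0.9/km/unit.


TC = dist * cost * units = 1257 * 0.9 * 84 = $95029.20

$95029.20


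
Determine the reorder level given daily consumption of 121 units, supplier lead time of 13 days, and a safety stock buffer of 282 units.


Formula: ROP = (Daily Demand * Lead Time) + Safety Stock
Demand during lead time = 121 * 13 = 1573 units
ROP = 1573 + 282 = 1855 units

1855 units


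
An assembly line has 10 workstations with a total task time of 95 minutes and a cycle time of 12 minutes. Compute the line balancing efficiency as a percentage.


Formula: Efficiency = Sum of Task Times / (N_stations * CT) * 100
Total station capacity = 10 stations * 12 min = 120 min
Efficiency = 95 / 120 * 100 = 79.2%

79.2%


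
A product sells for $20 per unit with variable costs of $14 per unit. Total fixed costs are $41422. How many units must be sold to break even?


Formula: BEQ = Fixed Costs / (Price - Variable Cost)
Contribution margin = $20 - $14 = $6/unit
BEQ = ceil($41422 / $6/unit) = ceil(6903.67) = 6904 units

6904 units


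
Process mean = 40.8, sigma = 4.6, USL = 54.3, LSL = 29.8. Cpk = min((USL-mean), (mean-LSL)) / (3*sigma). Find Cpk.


Cpu = (54.3 - 40.8) / (3 * 4.6) = 0.98
Cpl = (40.8 - 29.8) / (3 * 4.6) = 0.8
Cpk = min(0.98, 0.8) = 0.8

0.8


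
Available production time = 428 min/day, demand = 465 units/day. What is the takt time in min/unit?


Formula: Takt Time = Available Production Time / Customer Demand
Takt = 428 min/day / 465 units/day
Takt = 0.92 min/unit

0.92 min/unit


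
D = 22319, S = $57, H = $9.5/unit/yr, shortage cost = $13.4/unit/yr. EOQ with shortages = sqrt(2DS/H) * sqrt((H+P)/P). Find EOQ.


Formula: EOQ* = sqrt(2DS/H) * sqrt((H+P)/P)
Base EOQ = sqrt(2*22319*57/9.5) = 517.52 units
Correction = sqrt((9.5+13.4)/13.4) = 1.30727
EOQ* = 517.52 * 1.30727 = 676.5 units

676.5 units


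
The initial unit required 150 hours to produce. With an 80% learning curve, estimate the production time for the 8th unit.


Formula: T_n = T_1 * (learning_rate)^(log2(n)) where learning_rate = rate/100
Doublings = log2(8) = 3
T_n = 150 * 0.8^3
T_n = 150 * 0.512 = 76.8 hours

76.8 hours


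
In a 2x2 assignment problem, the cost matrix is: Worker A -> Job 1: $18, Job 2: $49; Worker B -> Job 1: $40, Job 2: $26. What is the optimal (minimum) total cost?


Option 1: A->1 + B->2 = $18 + $26 = $44
Option 2: A->2 + B->1 = $49 + $40 = $89
Min cost = min($44, $89) = $44

$44


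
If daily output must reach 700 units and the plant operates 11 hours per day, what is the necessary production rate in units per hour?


Formula: Production Rate = Daily Demand / Available Hours
Rate = 700 units/day / 11 hours/day
Rate = 63.6 units/hour

63.6 units/hour


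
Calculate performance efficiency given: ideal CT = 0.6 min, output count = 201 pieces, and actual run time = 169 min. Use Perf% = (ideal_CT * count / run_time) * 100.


Formula: Performance = (Ideal CT * Total Count) / Run Time * 100
Ideal output time = 0.6 * 201 = 120.6 min
Performance = 120.6 / 169 * 100 = 71.4%

71.4%


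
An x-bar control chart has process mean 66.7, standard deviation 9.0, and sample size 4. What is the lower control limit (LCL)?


LCL = 66.7 - 3 * 9.0 / sqrt(4)

53.2


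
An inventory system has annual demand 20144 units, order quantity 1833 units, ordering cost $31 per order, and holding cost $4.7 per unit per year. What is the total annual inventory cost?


TC = 20144/1833 * 31 + 1833/2 * 4.7

$4648.23


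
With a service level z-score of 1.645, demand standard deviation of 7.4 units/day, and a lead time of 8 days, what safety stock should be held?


Formula: SS = z * sigma_d * sqrt(LT)
sqrt(LT) = sqrt(8) = 2.8284
SS = 1.645 * 7.4 * 2.8284
SS = 34.4 units

34.4 units


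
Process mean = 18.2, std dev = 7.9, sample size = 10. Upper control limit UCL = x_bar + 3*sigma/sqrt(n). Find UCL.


UCL = 18.2 + 3 * 7.9 / sqrt(10)

25.69


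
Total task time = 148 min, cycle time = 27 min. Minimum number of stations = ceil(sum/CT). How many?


Formula: N_min = ceil(Sum of Task Times / Cycle Time)
N_min = ceil(148 min / 27 min) = ceil(5.4815)
N_min = 6 stations

6


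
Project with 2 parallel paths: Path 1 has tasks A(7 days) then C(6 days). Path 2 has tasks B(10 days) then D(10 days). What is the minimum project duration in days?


Path 1 = 7 + 6 = 13 days
Path 2 = 10 + 10 = 20 days
Duration = max(13, 20) = 20 days

20 days


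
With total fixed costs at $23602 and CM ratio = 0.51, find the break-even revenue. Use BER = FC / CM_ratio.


Formula: BER = Fixed Costs / Contribution Margin Ratio
BER = $23602 / 0.51
BER = $46278.43 (to the nearest cent)

$46278.43


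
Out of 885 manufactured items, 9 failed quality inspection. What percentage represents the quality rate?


Formula: Quality Rate = Good Pieces / Total Pieces * 100
Good pieces = 885 - 9 = 876
QR = 876 / 885 * 100 = 99.0%

99.0%


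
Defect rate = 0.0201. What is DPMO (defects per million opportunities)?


DPMO = defect_rate * 1000000 = 0.0201 * 1000000

20100


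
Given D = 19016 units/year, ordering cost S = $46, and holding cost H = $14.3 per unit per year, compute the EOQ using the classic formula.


Formula: EOQ = sqrt(2 * D * S / H)
Numerator: 2 * 19016 * 46 = 1749472
2DS/H = 1749472 / 14.3 = 122340.7
EOQ = sqrt(122340.7) = 349.8 units

349.8 units


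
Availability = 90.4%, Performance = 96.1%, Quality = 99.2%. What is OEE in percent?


Formula: OEE = Availability * Performance * Quality / 10000
A * P = 90.4% * 96.1% / 100 = 86.87%
OEE = 86.87% * 99.2% / 100 = 86.2%

86.2%


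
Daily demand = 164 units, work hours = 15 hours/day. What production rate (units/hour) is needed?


Formula: Production Rate = Daily Demand / Available Hours
Rate = 164 units/day / 15 hours/day
Rate = 10.9 units/hour

10.9 units/hour


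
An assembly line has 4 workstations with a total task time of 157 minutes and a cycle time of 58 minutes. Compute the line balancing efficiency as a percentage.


Formula: Efficiency = Sum of Task Times / (N_stations * CT) * 100
Total station capacity = 4 stations * 58 min = 232 min
Efficiency = 157 / 232 * 100 = 67.7%

67.7%


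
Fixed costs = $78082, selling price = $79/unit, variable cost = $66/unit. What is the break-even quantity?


Formula: BEQ = Fixed Costs / (Price - Variable Cost)
Contribution margin = $79 - $66 = $13/unit
BEQ = ceil($78082 / $13/unit) = ceil(6006.31) = 6007 units

6007 units


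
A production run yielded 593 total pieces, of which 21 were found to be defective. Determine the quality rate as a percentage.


Formula: Quality Rate = Good Pieces / Total Pieces * 100
Good pieces = 593 - 21 = 572
QR = 572 / 593 * 100 = 96.5%

96.5%


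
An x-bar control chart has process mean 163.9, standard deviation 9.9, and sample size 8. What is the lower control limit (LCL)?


LCL = 163.9 - 3 * 9.9 / sqrt(8)

153.4


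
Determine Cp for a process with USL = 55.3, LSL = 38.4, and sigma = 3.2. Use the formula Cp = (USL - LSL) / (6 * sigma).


Cp = (55.3 - 38.4) / (6 * 3.2)

0.88


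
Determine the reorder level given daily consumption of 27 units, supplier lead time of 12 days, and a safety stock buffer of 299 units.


Formula: ROP = (Daily Demand * Lead Time) + Safety Stock
Demand during lead time = 27 * 12 = 324 units
ROP = 324 + 299 = 623 units

623 units


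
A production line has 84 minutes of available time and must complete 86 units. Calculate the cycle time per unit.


Formula: CT = Available Time / Number of Units
CT = 84 min / 86 units
CT = 0.98 min/unit

0.98 min/unit


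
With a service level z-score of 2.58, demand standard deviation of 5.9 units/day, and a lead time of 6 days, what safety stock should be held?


Formula: SS = z * sigma_d * sqrt(LT)
sqrt(LT) = sqrt(6) = 2.4495
SS = 2.58 * 5.9 * 2.4495
SS = 37.3 units

37.3 units


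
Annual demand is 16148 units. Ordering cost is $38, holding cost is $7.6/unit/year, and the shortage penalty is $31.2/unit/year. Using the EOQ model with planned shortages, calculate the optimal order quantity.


Formula: EOQ* = sqrt(2DS/H) * sqrt((H+P)/P)
Base EOQ = sqrt(2*16148*38/7.6) = 401.85 units
Correction = sqrt((7.6+31.2)/31.2) = 1.11516
EOQ* = 401.85 * 1.11516 = 448.1 units

448.1 units


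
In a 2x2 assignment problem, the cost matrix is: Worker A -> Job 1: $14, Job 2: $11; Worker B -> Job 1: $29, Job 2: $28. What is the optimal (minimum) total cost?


Option 1: A->1 + B->2 = $14 + $28 = $42
Option 2: A->2 + B->1 = $11 + $29 = $40
Min cost = min($42, $40) = $40

$40


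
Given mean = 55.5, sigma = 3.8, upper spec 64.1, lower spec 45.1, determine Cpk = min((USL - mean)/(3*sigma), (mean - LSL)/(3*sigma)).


Cpu = (64.1 - 55.5) / (3 * 3.8) = 0.75
Cpl = (55.5 - 45.1) / (3 * 3.8) = 0.91
Cpk = min(0.75, 0.91) = 0.75

0.75


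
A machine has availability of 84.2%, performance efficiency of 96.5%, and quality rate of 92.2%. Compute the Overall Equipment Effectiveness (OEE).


Formula: OEE = Availability * Performance * Quality / 10000
A * P = 84.2% * 96.5% / 100 = 81.25%
OEE = 81.25% * 92.2% / 100 = 74.9%

74.9%


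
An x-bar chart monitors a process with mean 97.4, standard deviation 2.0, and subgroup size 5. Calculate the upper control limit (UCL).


UCL = 97.4 + 3 * 2.0 / sqrt(5)

100.08


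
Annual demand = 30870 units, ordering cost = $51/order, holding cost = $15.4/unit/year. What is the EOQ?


Formula: EOQ = sqrt(2 * D * S / H)
Numerator: 2 * 30870 * 51 = 3148740
2DS/H = 3148740 / 15.4 = 204463.6
EOQ = sqrt(204463.6) = 452.2 units

452.2 units


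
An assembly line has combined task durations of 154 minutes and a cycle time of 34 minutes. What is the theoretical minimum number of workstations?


Formula: N_min = ceil(Sum of Task Times / Cycle Time)
N_min = ceil(154 min / 34 min) = ceil(4.5294)
N_min = 5 stations

5


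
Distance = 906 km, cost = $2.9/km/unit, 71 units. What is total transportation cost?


TC = dist * cost * units = 906 * 2.9 * 71 = $186545.40

$186545.40


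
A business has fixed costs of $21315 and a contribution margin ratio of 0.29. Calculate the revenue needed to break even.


Formula: BER = Fixed Costs / Contribution Margin Ratio
BER = $21315 / 0.29
BER = $73500.00 (to the nearest cent)

$73500.00


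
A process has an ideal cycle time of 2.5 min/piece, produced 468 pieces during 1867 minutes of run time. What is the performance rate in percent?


Formula: Performance = (Ideal CT * Total Count) / Run Time * 100
Ideal output time = 2.5 * 468 = 1170.0 min
Performance = 1170.0 / 1867 * 100 = 62.7%

62.7%


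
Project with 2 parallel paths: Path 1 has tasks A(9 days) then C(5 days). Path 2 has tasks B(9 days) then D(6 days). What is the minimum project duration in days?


Path 1 = 9 + 5 = 14 days
Path 2 = 9 + 6 = 15 days
Duration = max(14, 15) = 15 days

15 days


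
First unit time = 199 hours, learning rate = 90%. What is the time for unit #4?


Formula: T_n = T_1 * (learning_rate)^(log2(n)) where learning_rate = rate/100
Doublings = log2(4) = 2
T_n = 199 * 0.9^2
T_n = 199 * 0.81 = 161.2 hours

161.2 hours


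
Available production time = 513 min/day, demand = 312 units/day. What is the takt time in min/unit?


Formula: Takt Time = Available Production Time / Customer Demand
Takt = 513 min/day / 312 units/day
Takt = 1.64 min/unit

1.64 min/unit


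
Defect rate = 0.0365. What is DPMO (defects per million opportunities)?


DPMO = defect_rate * 1000000 = 0.0365 * 1000000

36500


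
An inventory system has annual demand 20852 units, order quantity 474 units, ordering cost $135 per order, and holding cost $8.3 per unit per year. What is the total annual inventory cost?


TC = 20852/474 * 135 + 474/2 * 8.3

$7905.96


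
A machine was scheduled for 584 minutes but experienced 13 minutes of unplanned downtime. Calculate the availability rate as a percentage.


Formula: Availability = (Planned Time - Downtime) / Planned Time * 100
Uptime = 584 - 13 = 571 min
Availability = 571 / 584 * 100 = 97.8%

97.8%


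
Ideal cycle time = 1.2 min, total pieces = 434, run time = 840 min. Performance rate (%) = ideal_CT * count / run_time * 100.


Formula: Performance = (Ideal CT * Total Count) / Run Time * 100
Ideal output time = 1.2 * 434 = 520.8 min
Performance = 520.8 / 840 * 100 = 62.0%

62.0%


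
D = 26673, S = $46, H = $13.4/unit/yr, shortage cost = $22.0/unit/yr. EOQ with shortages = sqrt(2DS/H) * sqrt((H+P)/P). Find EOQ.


Formula: EOQ* = sqrt(2DS/H) * sqrt((H+P)/P)
Base EOQ = sqrt(2*26673*46/13.4) = 427.93 units
Correction = sqrt((13.4+22.0)/22.0) = 1.2685
EOQ* = 427.93 * 1.2685 = 542.8 units

542.8 units


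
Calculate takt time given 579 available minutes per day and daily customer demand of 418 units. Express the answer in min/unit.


Formula: Takt Time = Available Production Time / Customer Demand
Takt = 579 min/day / 418 units/day
Takt = 1.39 min/unit

1.39 min/unit


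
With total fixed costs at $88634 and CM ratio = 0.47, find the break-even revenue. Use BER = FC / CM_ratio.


Formula: BER = Fixed Costs / Contribution Margin Ratio
BER = $88634 / 0.47
BER = $188582.98 (to the nearest cent)

$188582.98


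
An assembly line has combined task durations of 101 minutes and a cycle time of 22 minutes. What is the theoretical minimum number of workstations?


Formula: N_min = ceil(Sum of Task Times / Cycle Time)
N_min = ceil(101 min / 22 min) = ceil(4.5909)
N_min = 5 stations

5


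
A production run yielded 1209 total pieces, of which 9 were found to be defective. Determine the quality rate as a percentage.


Formula: Quality Rate = Good Pieces / Total Pieces * 100
Good pieces = 1209 - 9 = 1200
QR = 1200 / 1209 * 100 = 99.3%

99.3%


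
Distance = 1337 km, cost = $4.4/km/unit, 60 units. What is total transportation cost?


TC = dist * cost * units = 1337 * 4.4 * 60 = $352968.00

$352968.00


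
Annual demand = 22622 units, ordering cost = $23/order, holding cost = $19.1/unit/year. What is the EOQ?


Formula: EOQ = sqrt(2 * D * S / H)
Numerator: 2 * 22622 * 23 = 1040612
2DS/H = 1040612 / 19.1 = 54482.3
EOQ = sqrt(54482.3) = 233.4 units

233.4 units


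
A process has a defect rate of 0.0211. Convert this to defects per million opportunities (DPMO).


DPMO = defect_rate * 1000000 = 0.0211 * 1000000

21100


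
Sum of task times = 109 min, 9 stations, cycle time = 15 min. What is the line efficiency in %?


Formula: Efficiency = Sum of Task Times / (N_stations * CT) * 100
Total station capacity = 9 stations * 15 min = 135 min
Efficiency = 109 / 135 * 100 = 80.7%

80.7%


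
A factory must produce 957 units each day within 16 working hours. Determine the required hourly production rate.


Formula: Production Rate = Daily Demand / Available Hours
Rate = 957 units/day / 16 hours/day
Rate = 59.8 units/hour

59.8 units/hour


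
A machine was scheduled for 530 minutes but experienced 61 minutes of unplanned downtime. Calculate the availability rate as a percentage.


Formula: Availability = (Planned Time - Downtime) / Planned Time * 100
Uptime = 530 - 61 = 469 min
Availability = 469 / 530 * 100 = 88.5%

88.5%


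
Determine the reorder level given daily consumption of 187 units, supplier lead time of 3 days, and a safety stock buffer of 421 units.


Formula: ROP = (Daily Demand * Lead Time) + Safety Stock
Demand during lead time = 187 * 3 = 561 units
ROP = 561 + 421 = 982 units

982 units


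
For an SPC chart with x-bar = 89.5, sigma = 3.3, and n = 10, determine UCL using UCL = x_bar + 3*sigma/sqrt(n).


UCL = 89.5 + 3 * 3.3 / sqrt(10)

92.63


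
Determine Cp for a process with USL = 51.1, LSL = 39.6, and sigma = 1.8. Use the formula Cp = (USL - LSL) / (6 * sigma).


Cp = (51.1 - 39.6) / (6 * 1.8)

1.06


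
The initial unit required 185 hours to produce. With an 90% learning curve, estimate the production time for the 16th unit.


Formula: T_n = T_1 * (learning_rate)^(log2(n)) where learning_rate = rate/100
Doublings = log2(16) = 4
T_n = 185 * 0.9^4
T_n = 185 * 0.6561 = 121.4 hours

121.4 hours


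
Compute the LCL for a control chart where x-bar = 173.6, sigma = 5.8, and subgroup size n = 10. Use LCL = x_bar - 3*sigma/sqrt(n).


LCL = 173.6 - 3 * 5.8 / sqrt(10)

168.1


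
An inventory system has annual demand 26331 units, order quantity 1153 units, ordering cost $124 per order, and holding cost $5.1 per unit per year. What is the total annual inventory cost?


TC = 26331/1153 * 124 + 1153/2 * 5.1

$5771.93


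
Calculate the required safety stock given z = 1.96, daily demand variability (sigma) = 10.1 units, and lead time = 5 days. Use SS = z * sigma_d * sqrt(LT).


Formula: SS = z * sigma_d * sqrt(LT)
sqrt(LT) = sqrt(5) = 2.2361
SS = 1.96 * 10.1 * 2.2361
SS = 44.3 units

44.3 units


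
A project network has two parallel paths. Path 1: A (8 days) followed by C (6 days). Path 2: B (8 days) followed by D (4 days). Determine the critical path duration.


Path 1 = 8 + 6 = 14 days
Path 2 = 8 + 4 = 12 days
Duration = max(14, 12) = 14 days

14 days


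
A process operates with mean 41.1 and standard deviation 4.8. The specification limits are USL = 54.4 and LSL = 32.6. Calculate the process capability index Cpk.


Cpu = (54.4 - 41.1) / (3 * 4.8) = 0.92
Cpl = (41.1 - 32.6) / (3 * 4.8) = 0.59
Cpk = min(0.92, 0.59) = 0.59

0.59


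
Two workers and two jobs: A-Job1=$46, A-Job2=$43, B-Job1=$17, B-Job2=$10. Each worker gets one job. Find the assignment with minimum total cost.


Option 1: A->1 + B->2 = $46 + $10 = $56
Option 2: A->2 + B->1 = $43 + $17 = $60
Min cost = min($56, $60) = $56

$56


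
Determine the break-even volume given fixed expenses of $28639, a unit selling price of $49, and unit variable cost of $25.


Formula: BEQ = Fixed Costs / (Price - Variable Cost)
Contribution margin = $49 - $25 = $24/unit
BEQ = ceil($28639 / $24/unit) = ceil(1193.29) = 1194 units

1194 units


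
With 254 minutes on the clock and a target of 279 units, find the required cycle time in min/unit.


Formula: CT = Available Time / Number of Units
CT = 254 min / 279 units
CT = 0.91 min/unit

0.91 min/unit


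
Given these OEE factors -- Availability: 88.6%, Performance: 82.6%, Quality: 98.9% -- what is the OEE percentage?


Formula: OEE = Availability * Performance * Quality / 10000
A * P = 88.6% * 82.6% / 100 = 73.18%
OEE = 73.18% * 98.9% / 100 = 72.4%

72.4%


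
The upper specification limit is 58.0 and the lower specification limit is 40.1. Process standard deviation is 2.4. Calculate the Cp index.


Cp = (58.0 - 40.1) / (6 * 2.4)

1.24


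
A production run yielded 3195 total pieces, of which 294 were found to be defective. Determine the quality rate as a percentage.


Formula: Quality Rate = Good Pieces / Total Pieces * 100
Good pieces = 3195 - 294 = 2901
QR = 2901 / 3195 * 100 = 90.8%

90.8%


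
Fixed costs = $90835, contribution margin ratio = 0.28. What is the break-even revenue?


Formula: BER = Fixed Costs / Contribution Margin Ratio
BER = $90835 / 0.28
BER = $324410.71 (to the nearest cent)

$324410.71


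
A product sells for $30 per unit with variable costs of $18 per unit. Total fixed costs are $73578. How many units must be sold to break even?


Formula: BEQ = Fixed Costs / (Price - Variable Cost)
Contribution margin = $30 - $18 = $12/unit
BEQ = ceil($73578 / $12/unit) = ceil(6131.5) = 6132 units

6132 units


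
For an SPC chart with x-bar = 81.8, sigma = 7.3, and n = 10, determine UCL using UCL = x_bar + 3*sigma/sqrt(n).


UCL = 81.8 + 3 * 7.3 / sqrt(10)

88.73


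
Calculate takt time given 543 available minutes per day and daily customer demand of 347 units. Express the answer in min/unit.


Formula: Takt Time = Available Production Time / Customer Demand
Takt = 543 min/day / 347 units/day
Takt = 1.56 min/unit

1.56 min/unit


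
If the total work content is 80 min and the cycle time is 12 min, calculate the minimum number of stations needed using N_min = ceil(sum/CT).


Formula: N_min = ceil(Sum of Task Times / Cycle Time)
N_min = ceil(80 min / 12 min) = ceil(6.6667)
N_min = 7 stations

7


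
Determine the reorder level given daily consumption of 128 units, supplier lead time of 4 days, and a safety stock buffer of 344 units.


Formula: ROP = (Daily Demand * Lead Time) + Safety Stock
Demand during lead time = 128 * 4 = 512 units
ROP = 512 + 344 = 856 units

856 units


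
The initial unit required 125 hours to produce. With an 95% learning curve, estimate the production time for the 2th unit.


Formula: T_n = T_1 * (learning_rate)^(log2(n)) where learning_rate = rate/100
Doublings = log2(2) = 1
T_n = 125 * 0.95^1
T_n = 125 * 0.95 = 118.8 hours

118.8 hours


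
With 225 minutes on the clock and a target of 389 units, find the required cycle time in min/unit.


Formula: CT = Available Time / Number of Units
CT = 225 min / 389 units
CT = 0.58 min/unit

0.58 min/unit


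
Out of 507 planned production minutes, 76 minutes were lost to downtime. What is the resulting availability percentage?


Formula: Availability = (Planned Time - Downtime) / Planned Time * 100
Uptime = 507 - 76 = 431 min
Availability = 431 / 507 * 100 = 85.0%

85.0%


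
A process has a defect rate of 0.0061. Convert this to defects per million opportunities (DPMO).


DPMO = defect_rate * 1000000 = 0.0061 * 1000000

6100


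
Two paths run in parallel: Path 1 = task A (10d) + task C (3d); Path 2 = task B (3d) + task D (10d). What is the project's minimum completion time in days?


Path 1 = 10 + 3 = 13 days
Path 2 = 3 + 10 = 13 days
Duration = max(13, 13) = 13 days

13 days


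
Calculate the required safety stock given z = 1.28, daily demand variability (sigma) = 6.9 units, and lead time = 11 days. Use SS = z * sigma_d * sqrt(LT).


Formula: SS = z * sigma_d * sqrt(LT)
sqrt(LT) = sqrt(11) = 3.3166
SS = 1.28 * 6.9 * 3.3166
SS = 29.3 units

29.3 units


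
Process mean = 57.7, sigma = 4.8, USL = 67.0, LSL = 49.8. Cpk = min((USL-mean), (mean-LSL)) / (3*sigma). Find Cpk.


Cpu = (67.0 - 57.7) / (3 * 4.8) = 0.65
Cpl = (57.7 - 49.8) / (3 * 4.8) = 0.55
Cpk = min(0.65, 0.55) = 0.55

0.55


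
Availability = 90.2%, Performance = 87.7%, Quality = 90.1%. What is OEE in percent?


Formula: OEE = Availability * Performance * Quality / 10000
A * P = 90.2% * 87.7% / 100 = 79.11%
OEE = 79.11% * 90.1% / 100 = 71.3%

71.3%


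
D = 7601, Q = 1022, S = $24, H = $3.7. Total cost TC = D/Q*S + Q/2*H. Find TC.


TC = 7601/1022 * 24 + 1022/2 * 3.7

$2069.20


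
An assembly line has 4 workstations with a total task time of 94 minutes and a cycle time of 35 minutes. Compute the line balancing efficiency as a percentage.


Formula: Efficiency = Sum of Task Times / (N_stations * CT) * 100
Total station capacity = 4 stations * 35 min = 140 min
Efficiency = 94 / 140 * 100 = 67.1%

67.1%


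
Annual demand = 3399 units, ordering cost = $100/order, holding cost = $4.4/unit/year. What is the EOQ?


Formula: EOQ = sqrt(2 * D * S / H)
Numerator: 2 * 3399 * 100 = 679800
2DS/H = 679800 / 4.4 = 154500.0
EOQ = sqrt(154500.0) = 393.1 units

393.1 units


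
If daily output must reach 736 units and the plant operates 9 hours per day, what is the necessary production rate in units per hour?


Formula: Production Rate = Daily Demand / Available Hours
Rate = 736 units/day / 9 hours/day
Rate = 81.8 units/hour

81.8 units/hour


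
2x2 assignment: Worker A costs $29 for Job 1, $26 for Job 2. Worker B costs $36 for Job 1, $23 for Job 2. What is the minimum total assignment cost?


Option 1: A->1 + B->2 = $29 + $23 = $52
Option 2: A->2 + B->1 = $26 + $36 = $62
Min cost = min($52, $62) = $52

$52


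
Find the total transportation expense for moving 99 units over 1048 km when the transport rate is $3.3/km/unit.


TC = dist * cost * units = 1048 * 3.3 * 99 = $342381.60

$342381.60


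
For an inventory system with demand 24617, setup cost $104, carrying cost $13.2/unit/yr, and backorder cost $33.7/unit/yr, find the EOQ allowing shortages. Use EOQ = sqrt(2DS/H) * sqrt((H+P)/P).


Formula: EOQ* = sqrt(2DS/H) * sqrt((H+P)/P)
Base EOQ = sqrt(2*24617*104/13.2) = 622.82 units
Correction = sqrt((13.2+33.7)/33.7) = 1.1797
EOQ* = 622.82 * 1.1797 = 734.7 units

734.7 units


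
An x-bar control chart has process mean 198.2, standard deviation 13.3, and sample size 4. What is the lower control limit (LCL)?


LCL = 198.2 - 3 * 13.3 / sqrt(4)

178.25


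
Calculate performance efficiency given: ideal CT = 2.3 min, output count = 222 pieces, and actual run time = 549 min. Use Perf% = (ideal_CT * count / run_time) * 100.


Formula: Performance = (Ideal CT * Total Count) / Run Time * 100
Ideal output time = 2.3 * 222 = 510.6 min
Performance = 510.6 / 549 * 100 = 93.0%

93.0%


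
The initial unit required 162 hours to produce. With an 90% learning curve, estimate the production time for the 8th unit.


Formula: T_n = T_1 * (learning_rate)^(log2(n)) where learning_rate = rate/100
Doublings = log2(8) = 3
T_n = 162 * 0.9^3
T_n = 162 * 0.729 = 118.1 hours

118.1 hours


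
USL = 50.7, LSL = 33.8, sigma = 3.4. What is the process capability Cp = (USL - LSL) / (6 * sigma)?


Cp = (50.7 - 33.8) / (6 * 3.4)

0.83


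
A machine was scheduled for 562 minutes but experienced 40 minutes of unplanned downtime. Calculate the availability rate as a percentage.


Formula: Availability = (Planned Time - Downtime) / Planned Time * 100
Uptime = 562 - 40 = 522 min
Availability = 522 / 562 * 100 = 92.9%

92.9%
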